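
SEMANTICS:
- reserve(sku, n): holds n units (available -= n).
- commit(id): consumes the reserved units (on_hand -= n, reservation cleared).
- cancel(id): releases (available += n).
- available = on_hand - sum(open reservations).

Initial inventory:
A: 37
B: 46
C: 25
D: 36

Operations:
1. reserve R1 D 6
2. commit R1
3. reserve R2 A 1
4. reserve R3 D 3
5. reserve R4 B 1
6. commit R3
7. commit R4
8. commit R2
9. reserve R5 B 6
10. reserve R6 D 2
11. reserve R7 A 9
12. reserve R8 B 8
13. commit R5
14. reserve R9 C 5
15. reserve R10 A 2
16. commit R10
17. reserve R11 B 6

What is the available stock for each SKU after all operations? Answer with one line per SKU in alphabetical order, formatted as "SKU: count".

Step 1: reserve R1 D 6 -> on_hand[A=37 B=46 C=25 D=36] avail[A=37 B=46 C=25 D=30] open={R1}
Step 2: commit R1 -> on_hand[A=37 B=46 C=25 D=30] avail[A=37 B=46 C=25 D=30] open={}
Step 3: reserve R2 A 1 -> on_hand[A=37 B=46 C=25 D=30] avail[A=36 B=46 C=25 D=30] open={R2}
Step 4: reserve R3 D 3 -> on_hand[A=37 B=46 C=25 D=30] avail[A=36 B=46 C=25 D=27] open={R2,R3}
Step 5: reserve R4 B 1 -> on_hand[A=37 B=46 C=25 D=30] avail[A=36 B=45 C=25 D=27] open={R2,R3,R4}
Step 6: commit R3 -> on_hand[A=37 B=46 C=25 D=27] avail[A=36 B=45 C=25 D=27] open={R2,R4}
Step 7: commit R4 -> on_hand[A=37 B=45 C=25 D=27] avail[A=36 B=45 C=25 D=27] open={R2}
Step 8: commit R2 -> on_hand[A=36 B=45 C=25 D=27] avail[A=36 B=45 C=25 D=27] open={}
Step 9: reserve R5 B 6 -> on_hand[A=36 B=45 C=25 D=27] avail[A=36 B=39 C=25 D=27] open={R5}
Step 10: reserve R6 D 2 -> on_hand[A=36 B=45 C=25 D=27] avail[A=36 B=39 C=25 D=25] open={R5,R6}
Step 11: reserve R7 A 9 -> on_hand[A=36 B=45 C=25 D=27] avail[A=27 B=39 C=25 D=25] open={R5,R6,R7}
Step 12: reserve R8 B 8 -> on_hand[A=36 B=45 C=25 D=27] avail[A=27 B=31 C=25 D=25] open={R5,R6,R7,R8}
Step 13: commit R5 -> on_hand[A=36 B=39 C=25 D=27] avail[A=27 B=31 C=25 D=25] open={R6,R7,R8}
Step 14: reserve R9 C 5 -> on_hand[A=36 B=39 C=25 D=27] avail[A=27 B=31 C=20 D=25] open={R6,R7,R8,R9}
Step 15: reserve R10 A 2 -> on_hand[A=36 B=39 C=25 D=27] avail[A=25 B=31 C=20 D=25] open={R10,R6,R7,R8,R9}
Step 16: commit R10 -> on_hand[A=34 B=39 C=25 D=27] avail[A=25 B=31 C=20 D=25] open={R6,R7,R8,R9}
Step 17: reserve R11 B 6 -> on_hand[A=34 B=39 C=25 D=27] avail[A=25 B=25 C=20 D=25] open={R11,R6,R7,R8,R9}

Answer: A: 25
B: 25
C: 20
D: 25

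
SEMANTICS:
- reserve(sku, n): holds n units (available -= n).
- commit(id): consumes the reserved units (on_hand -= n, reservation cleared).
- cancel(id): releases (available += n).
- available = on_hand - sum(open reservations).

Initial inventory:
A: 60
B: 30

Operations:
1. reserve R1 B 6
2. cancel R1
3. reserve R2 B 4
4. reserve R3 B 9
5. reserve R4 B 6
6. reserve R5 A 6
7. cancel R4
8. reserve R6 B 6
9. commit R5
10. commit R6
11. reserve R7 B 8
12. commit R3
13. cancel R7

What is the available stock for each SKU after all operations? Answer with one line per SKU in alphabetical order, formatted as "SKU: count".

Step 1: reserve R1 B 6 -> on_hand[A=60 B=30] avail[A=60 B=24] open={R1}
Step 2: cancel R1 -> on_hand[A=60 B=30] avail[A=60 B=30] open={}
Step 3: reserve R2 B 4 -> on_hand[A=60 B=30] avail[A=60 B=26] open={R2}
Step 4: reserve R3 B 9 -> on_hand[A=60 B=30] avail[A=60 B=17] open={R2,R3}
Step 5: reserve R4 B 6 -> on_hand[A=60 B=30] avail[A=60 B=11] open={R2,R3,R4}
Step 6: reserve R5 A 6 -> on_hand[A=60 B=30] avail[A=54 B=11] open={R2,R3,R4,R5}
Step 7: cancel R4 -> on_hand[A=60 B=30] avail[A=54 B=17] open={R2,R3,R5}
Step 8: reserve R6 B 6 -> on_hand[A=60 B=30] avail[A=54 B=11] open={R2,R3,R5,R6}
Step 9: commit R5 -> on_hand[A=54 B=30] avail[A=54 B=11] open={R2,R3,R6}
Step 10: commit R6 -> on_hand[A=54 B=24] avail[A=54 B=11] open={R2,R3}
Step 11: reserve R7 B 8 -> on_hand[A=54 B=24] avail[A=54 B=3] open={R2,R3,R7}
Step 12: commit R3 -> on_hand[A=54 B=15] avail[A=54 B=3] open={R2,R7}
Step 13: cancel R7 -> on_hand[A=54 B=15] avail[A=54 B=11] open={R2}

Answer: A: 54
B: 11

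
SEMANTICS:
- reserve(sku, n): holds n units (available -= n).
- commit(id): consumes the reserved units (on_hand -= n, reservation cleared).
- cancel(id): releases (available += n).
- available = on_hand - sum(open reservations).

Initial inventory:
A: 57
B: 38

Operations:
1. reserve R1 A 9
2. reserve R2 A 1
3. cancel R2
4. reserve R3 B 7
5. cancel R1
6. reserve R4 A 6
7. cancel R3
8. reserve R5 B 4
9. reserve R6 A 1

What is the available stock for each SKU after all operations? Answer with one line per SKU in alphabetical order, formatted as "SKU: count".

Answer: A: 50
B: 34

Derivation:
Step 1: reserve R1 A 9 -> on_hand[A=57 B=38] avail[A=48 B=38] open={R1}
Step 2: reserve R2 A 1 -> on_hand[A=57 B=38] avail[A=47 B=38] open={R1,R2}
Step 3: cancel R2 -> on_hand[A=57 B=38] avail[A=48 B=38] open={R1}
Step 4: reserve R3 B 7 -> on_hand[A=57 B=38] avail[A=48 B=31] open={R1,R3}
Step 5: cancel R1 -> on_hand[A=57 B=38] avail[A=57 B=31] open={R3}
Step 6: reserve R4 A 6 -> on_hand[A=57 B=38] avail[A=51 B=31] open={R3,R4}
Step 7: cancel R3 -> on_hand[A=57 B=38] avail[A=51 B=38] open={R4}
Step 8: reserve R5 B 4 -> on_hand[A=57 B=38] avail[A=51 B=34] open={R4,R5}
Step 9: reserve R6 A 1 -> on_hand[A=57 B=38] avail[A=50 B=34] open={R4,R5,R6}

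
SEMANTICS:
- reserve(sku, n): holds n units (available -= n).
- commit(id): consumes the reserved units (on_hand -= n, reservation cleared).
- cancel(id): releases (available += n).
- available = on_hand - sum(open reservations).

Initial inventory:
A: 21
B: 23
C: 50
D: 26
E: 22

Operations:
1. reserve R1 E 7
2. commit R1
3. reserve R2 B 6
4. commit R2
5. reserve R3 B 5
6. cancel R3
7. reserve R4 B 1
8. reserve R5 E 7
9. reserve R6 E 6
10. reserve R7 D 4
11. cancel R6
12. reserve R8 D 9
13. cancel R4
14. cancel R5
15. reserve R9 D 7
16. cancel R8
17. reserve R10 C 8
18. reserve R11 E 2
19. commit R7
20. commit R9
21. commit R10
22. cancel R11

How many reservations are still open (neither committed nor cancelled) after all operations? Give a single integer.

Step 1: reserve R1 E 7 -> on_hand[A=21 B=23 C=50 D=26 E=22] avail[A=21 B=23 C=50 D=26 E=15] open={R1}
Step 2: commit R1 -> on_hand[A=21 B=23 C=50 D=26 E=15] avail[A=21 B=23 C=50 D=26 E=15] open={}
Step 3: reserve R2 B 6 -> on_hand[A=21 B=23 C=50 D=26 E=15] avail[A=21 B=17 C=50 D=26 E=15] open={R2}
Step 4: commit R2 -> on_hand[A=21 B=17 C=50 D=26 E=15] avail[A=21 B=17 C=50 D=26 E=15] open={}
Step 5: reserve R3 B 5 -> on_hand[A=21 B=17 C=50 D=26 E=15] avail[A=21 B=12 C=50 D=26 E=15] open={R3}
Step 6: cancel R3 -> on_hand[A=21 B=17 C=50 D=26 E=15] avail[A=21 B=17 C=50 D=26 E=15] open={}
Step 7: reserve R4 B 1 -> on_hand[A=21 B=17 C=50 D=26 E=15] avail[A=21 B=16 C=50 D=26 E=15] open={R4}
Step 8: reserve R5 E 7 -> on_hand[A=21 B=17 C=50 D=26 E=15] avail[A=21 B=16 C=50 D=26 E=8] open={R4,R5}
Step 9: reserve R6 E 6 -> on_hand[A=21 B=17 C=50 D=26 E=15] avail[A=21 B=16 C=50 D=26 E=2] open={R4,R5,R6}
Step 10: reserve R7 D 4 -> on_hand[A=21 B=17 C=50 D=26 E=15] avail[A=21 B=16 C=50 D=22 E=2] open={R4,R5,R6,R7}
Step 11: cancel R6 -> on_hand[A=21 B=17 C=50 D=26 E=15] avail[A=21 B=16 C=50 D=22 E=8] open={R4,R5,R7}
Step 12: reserve R8 D 9 -> on_hand[A=21 B=17 C=50 D=26 E=15] avail[A=21 B=16 C=50 D=13 E=8] open={R4,R5,R7,R8}
Step 13: cancel R4 -> on_hand[A=21 B=17 C=50 D=26 E=15] avail[A=21 B=17 C=50 D=13 E=8] open={R5,R7,R8}
Step 14: cancel R5 -> on_hand[A=21 B=17 C=50 D=26 E=15] avail[A=21 B=17 C=50 D=13 E=15] open={R7,R8}
Step 15: reserve R9 D 7 -> on_hand[A=21 B=17 C=50 D=26 E=15] avail[A=21 B=17 C=50 D=6 E=15] open={R7,R8,R9}
Step 16: cancel R8 -> on_hand[A=21 B=17 C=50 D=26 E=15] avail[A=21 B=17 C=50 D=15 E=15] open={R7,R9}
Step 17: reserve R10 C 8 -> on_hand[A=21 B=17 C=50 D=26 E=15] avail[A=21 B=17 C=42 D=15 E=15] open={R10,R7,R9}
Step 18: reserve R11 E 2 -> on_hand[A=21 B=17 C=50 D=26 E=15] avail[A=21 B=17 C=42 D=15 E=13] open={R10,R11,R7,R9}
Step 19: commit R7 -> on_hand[A=21 B=17 C=50 D=22 E=15] avail[A=21 B=17 C=42 D=15 E=13] open={R10,R11,R9}
Step 20: commit R9 -> on_hand[A=21 B=17 C=50 D=15 E=15] avail[A=21 B=17 C=42 D=15 E=13] open={R10,R11}
Step 21: commit R10 -> on_hand[A=21 B=17 C=42 D=15 E=15] avail[A=21 B=17 C=42 D=15 E=13] open={R11}
Step 22: cancel R11 -> on_hand[A=21 B=17 C=42 D=15 E=15] avail[A=21 B=17 C=42 D=15 E=15] open={}
Open reservations: [] -> 0

Answer: 0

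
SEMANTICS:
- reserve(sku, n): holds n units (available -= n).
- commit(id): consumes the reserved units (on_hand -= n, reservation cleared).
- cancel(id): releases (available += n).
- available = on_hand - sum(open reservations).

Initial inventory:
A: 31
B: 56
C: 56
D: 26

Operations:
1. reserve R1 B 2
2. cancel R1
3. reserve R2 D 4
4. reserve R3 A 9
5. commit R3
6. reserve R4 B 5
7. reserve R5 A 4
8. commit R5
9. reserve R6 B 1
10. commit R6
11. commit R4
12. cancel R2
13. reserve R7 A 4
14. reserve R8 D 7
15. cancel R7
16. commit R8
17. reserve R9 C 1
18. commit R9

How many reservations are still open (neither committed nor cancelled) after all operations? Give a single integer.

Answer: 0

Derivation:
Step 1: reserve R1 B 2 -> on_hand[A=31 B=56 C=56 D=26] avail[A=31 B=54 C=56 D=26] open={R1}
Step 2: cancel R1 -> on_hand[A=31 B=56 C=56 D=26] avail[A=31 B=56 C=56 D=26] open={}
Step 3: reserve R2 D 4 -> on_hand[A=31 B=56 C=56 D=26] avail[A=31 B=56 C=56 D=22] open={R2}
Step 4: reserve R3 A 9 -> on_hand[A=31 B=56 C=56 D=26] avail[A=22 B=56 C=56 D=22] open={R2,R3}
Step 5: commit R3 -> on_hand[A=22 B=56 C=56 D=26] avail[A=22 B=56 C=56 D=22] open={R2}
Step 6: reserve R4 B 5 -> on_hand[A=22 B=56 C=56 D=26] avail[A=22 B=51 C=56 D=22] open={R2,R4}
Step 7: reserve R5 A 4 -> on_hand[A=22 B=56 C=56 D=26] avail[A=18 B=51 C=56 D=22] open={R2,R4,R5}
Step 8: commit R5 -> on_hand[A=18 B=56 C=56 D=26] avail[A=18 B=51 C=56 D=22] open={R2,R4}
Step 9: reserve R6 B 1 -> on_hand[A=18 B=56 C=56 D=26] avail[A=18 B=50 C=56 D=22] open={R2,R4,R6}
Step 10: commit R6 -> on_hand[A=18 B=55 C=56 D=26] avail[A=18 B=50 C=56 D=22] open={R2,R4}
Step 11: commit R4 -> on_hand[A=18 B=50 C=56 D=26] avail[A=18 B=50 C=56 D=22] open={R2}
Step 12: cancel R2 -> on_hand[A=18 B=50 C=56 D=26] avail[A=18 B=50 C=56 D=26] open={}
Step 13: reserve R7 A 4 -> on_hand[A=18 B=50 C=56 D=26] avail[A=14 B=50 C=56 D=26] open={R7}
Step 14: reserve R8 D 7 -> on_hand[A=18 B=50 C=56 D=26] avail[A=14 B=50 C=56 D=19] open={R7,R8}
Step 15: cancel R7 -> on_hand[A=18 B=50 C=56 D=26] avail[A=18 B=50 C=56 D=19] open={R8}
Step 16: commit R8 -> on_hand[A=18 B=50 C=56 D=19] avail[A=18 B=50 C=56 D=19] open={}
Step 17: reserve R9 C 1 -> on_hand[A=18 B=50 C=56 D=19] avail[A=18 B=50 C=55 D=19] open={R9}
Step 18: commit R9 -> on_hand[A=18 B=50 C=55 D=19] avail[A=18 B=50 C=55 D=19] open={}
Open reservations: [] -> 0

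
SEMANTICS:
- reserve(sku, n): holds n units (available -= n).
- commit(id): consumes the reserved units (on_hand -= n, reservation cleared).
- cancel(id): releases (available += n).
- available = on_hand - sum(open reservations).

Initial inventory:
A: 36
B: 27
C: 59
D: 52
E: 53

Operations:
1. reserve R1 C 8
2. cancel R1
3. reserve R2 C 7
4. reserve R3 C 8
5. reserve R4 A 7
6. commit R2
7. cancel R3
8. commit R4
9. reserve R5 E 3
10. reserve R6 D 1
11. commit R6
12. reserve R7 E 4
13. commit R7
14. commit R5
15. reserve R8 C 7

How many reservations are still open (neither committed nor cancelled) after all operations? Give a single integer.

Answer: 1

Derivation:
Step 1: reserve R1 C 8 -> on_hand[A=36 B=27 C=59 D=52 E=53] avail[A=36 B=27 C=51 D=52 E=53] open={R1}
Step 2: cancel R1 -> on_hand[A=36 B=27 C=59 D=52 E=53] avail[A=36 B=27 C=59 D=52 E=53] open={}
Step 3: reserve R2 C 7 -> on_hand[A=36 B=27 C=59 D=52 E=53] avail[A=36 B=27 C=52 D=52 E=53] open={R2}
Step 4: reserve R3 C 8 -> on_hand[A=36 B=27 C=59 D=52 E=53] avail[A=36 B=27 C=44 D=52 E=53] open={R2,R3}
Step 5: reserve R4 A 7 -> on_hand[A=36 B=27 C=59 D=52 E=53] avail[A=29 B=27 C=44 D=52 E=53] open={R2,R3,R4}
Step 6: commit R2 -> on_hand[A=36 B=27 C=52 D=52 E=53] avail[A=29 B=27 C=44 D=52 E=53] open={R3,R4}
Step 7: cancel R3 -> on_hand[A=36 B=27 C=52 D=52 E=53] avail[A=29 B=27 C=52 D=52 E=53] open={R4}
Step 8: commit R4 -> on_hand[A=29 B=27 C=52 D=52 E=53] avail[A=29 B=27 C=52 D=52 E=53] open={}
Step 9: reserve R5 E 3 -> on_hand[A=29 B=27 C=52 D=52 E=53] avail[A=29 B=27 C=52 D=52 E=50] open={R5}
Step 10: reserve R6 D 1 -> on_hand[A=29 B=27 C=52 D=52 E=53] avail[A=29 B=27 C=52 D=51 E=50] open={R5,R6}
Step 11: commit R6 -> on_hand[A=29 B=27 C=52 D=51 E=53] avail[A=29 B=27 C=52 D=51 E=50] open={R5}
Step 12: reserve R7 E 4 -> on_hand[A=29 B=27 C=52 D=51 E=53] avail[A=29 B=27 C=52 D=51 E=46] open={R5,R7}
Step 13: commit R7 -> on_hand[A=29 B=27 C=52 D=51 E=49] avail[A=29 B=27 C=52 D=51 E=46] open={R5}
Step 14: commit R5 -> on_hand[A=29 B=27 C=52 D=51 E=46] avail[A=29 B=27 C=52 D=51 E=46] open={}
Step 15: reserve R8 C 7 -> on_hand[A=29 B=27 C=52 D=51 E=46] avail[A=29 B=27 C=45 D=51 E=46] open={R8}
Open reservations: ['R8'] -> 1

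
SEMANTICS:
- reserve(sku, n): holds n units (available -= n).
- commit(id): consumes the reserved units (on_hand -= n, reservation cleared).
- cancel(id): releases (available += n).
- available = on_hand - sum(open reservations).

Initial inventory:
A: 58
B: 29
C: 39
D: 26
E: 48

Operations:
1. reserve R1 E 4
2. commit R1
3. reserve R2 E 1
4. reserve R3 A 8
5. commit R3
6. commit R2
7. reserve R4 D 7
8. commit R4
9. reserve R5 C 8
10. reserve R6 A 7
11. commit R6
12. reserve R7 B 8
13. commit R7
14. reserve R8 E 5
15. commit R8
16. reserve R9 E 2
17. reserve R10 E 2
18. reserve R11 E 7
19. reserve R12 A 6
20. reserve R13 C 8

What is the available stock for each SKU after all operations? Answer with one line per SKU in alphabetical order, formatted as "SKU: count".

Step 1: reserve R1 E 4 -> on_hand[A=58 B=29 C=39 D=26 E=48] avail[A=58 B=29 C=39 D=26 E=44] open={R1}
Step 2: commit R1 -> on_hand[A=58 B=29 C=39 D=26 E=44] avail[A=58 B=29 C=39 D=26 E=44] open={}
Step 3: reserve R2 E 1 -> on_hand[A=58 B=29 C=39 D=26 E=44] avail[A=58 B=29 C=39 D=26 E=43] open={R2}
Step 4: reserve R3 A 8 -> on_hand[A=58 B=29 C=39 D=26 E=44] avail[A=50 B=29 C=39 D=26 E=43] open={R2,R3}
Step 5: commit R3 -> on_hand[A=50 B=29 C=39 D=26 E=44] avail[A=50 B=29 C=39 D=26 E=43] open={R2}
Step 6: commit R2 -> on_hand[A=50 B=29 C=39 D=26 E=43] avail[A=50 B=29 C=39 D=26 E=43] open={}
Step 7: reserve R4 D 7 -> on_hand[A=50 B=29 C=39 D=26 E=43] avail[A=50 B=29 C=39 D=19 E=43] open={R4}
Step 8: commit R4 -> on_hand[A=50 B=29 C=39 D=19 E=43] avail[A=50 B=29 C=39 D=19 E=43] open={}
Step 9: reserve R5 C 8 -> on_hand[A=50 B=29 C=39 D=19 E=43] avail[A=50 B=29 C=31 D=19 E=43] open={R5}
Step 10: reserve R6 A 7 -> on_hand[A=50 B=29 C=39 D=19 E=43] avail[A=43 B=29 C=31 D=19 E=43] open={R5,R6}
Step 11: commit R6 -> on_hand[A=43 B=29 C=39 D=19 E=43] avail[A=43 B=29 C=31 D=19 E=43] open={R5}
Step 12: reserve R7 B 8 -> on_hand[A=43 B=29 C=39 D=19 E=43] avail[A=43 B=21 C=31 D=19 E=43] open={R5,R7}
Step 13: commit R7 -> on_hand[A=43 B=21 C=39 D=19 E=43] avail[A=43 B=21 C=31 D=19 E=43] open={R5}
Step 14: reserve R8 E 5 -> on_hand[A=43 B=21 C=39 D=19 E=43] avail[A=43 B=21 C=31 D=19 E=38] open={R5,R8}
Step 15: commit R8 -> on_hand[A=43 B=21 C=39 D=19 E=38] avail[A=43 B=21 C=31 D=19 E=38] open={R5}
Step 16: reserve R9 E 2 -> on_hand[A=43 B=21 C=39 D=19 E=38] avail[A=43 B=21 C=31 D=19 E=36] open={R5,R9}
Step 17: reserve R10 E 2 -> on_hand[A=43 B=21 C=39 D=19 E=38] avail[A=43 B=21 C=31 D=19 E=34] open={R10,R5,R9}
Step 18: reserve R11 E 7 -> on_hand[A=43 B=21 C=39 D=19 E=38] avail[A=43 B=21 C=31 D=19 E=27] open={R10,R11,R5,R9}
Step 19: reserve R12 A 6 -> on_hand[A=43 B=21 C=39 D=19 E=38] avail[A=37 B=21 C=31 D=19 E=27] open={R10,R11,R12,R5,R9}
Step 20: reserve R13 C 8 -> on_hand[A=43 B=21 C=39 D=19 E=38] avail[A=37 B=21 C=23 D=19 E=27] open={R10,R11,R12,R13,R5,R9}

Answer: A: 37
B: 21
C: 23
D: 19
E: 27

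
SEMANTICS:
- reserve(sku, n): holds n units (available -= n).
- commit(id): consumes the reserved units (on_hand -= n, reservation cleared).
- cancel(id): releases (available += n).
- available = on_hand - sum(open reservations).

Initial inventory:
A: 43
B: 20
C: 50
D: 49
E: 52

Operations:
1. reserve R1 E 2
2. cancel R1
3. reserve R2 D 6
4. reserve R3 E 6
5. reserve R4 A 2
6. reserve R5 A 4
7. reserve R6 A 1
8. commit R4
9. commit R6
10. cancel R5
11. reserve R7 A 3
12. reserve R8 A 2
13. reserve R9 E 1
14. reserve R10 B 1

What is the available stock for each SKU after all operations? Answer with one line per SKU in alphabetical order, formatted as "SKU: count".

Step 1: reserve R1 E 2 -> on_hand[A=43 B=20 C=50 D=49 E=52] avail[A=43 B=20 C=50 D=49 E=50] open={R1}
Step 2: cancel R1 -> on_hand[A=43 B=20 C=50 D=49 E=52] avail[A=43 B=20 C=50 D=49 E=52] open={}
Step 3: reserve R2 D 6 -> on_hand[A=43 B=20 C=50 D=49 E=52] avail[A=43 B=20 C=50 D=43 E=52] open={R2}
Step 4: reserve R3 E 6 -> on_hand[A=43 B=20 C=50 D=49 E=52] avail[A=43 B=20 C=50 D=43 E=46] open={R2,R3}
Step 5: reserve R4 A 2 -> on_hand[A=43 B=20 C=50 D=49 E=52] avail[A=41 B=20 C=50 D=43 E=46] open={R2,R3,R4}
Step 6: reserve R5 A 4 -> on_hand[A=43 B=20 C=50 D=49 E=52] avail[A=37 B=20 C=50 D=43 E=46] open={R2,R3,R4,R5}
Step 7: reserve R6 A 1 -> on_hand[A=43 B=20 C=50 D=49 E=52] avail[A=36 B=20 C=50 D=43 E=46] open={R2,R3,R4,R5,R6}
Step 8: commit R4 -> on_hand[A=41 B=20 C=50 D=49 E=52] avail[A=36 B=20 C=50 D=43 E=46] open={R2,R3,R5,R6}
Step 9: commit R6 -> on_hand[A=40 B=20 C=50 D=49 E=52] avail[A=36 B=20 C=50 D=43 E=46] open={R2,R3,R5}
Step 10: cancel R5 -> on_hand[A=40 B=20 C=50 D=49 E=52] avail[A=40 B=20 C=50 D=43 E=46] open={R2,R3}
Step 11: reserve R7 A 3 -> on_hand[A=40 B=20 C=50 D=49 E=52] avail[A=37 B=20 C=50 D=43 E=46] open={R2,R3,R7}
Step 12: reserve R8 A 2 -> on_hand[A=40 B=20 C=50 D=49 E=52] avail[A=35 B=20 C=50 D=43 E=46] open={R2,R3,R7,R8}
Step 13: reserve R9 E 1 -> on_hand[A=40 B=20 C=50 D=49 E=52] avail[A=35 B=20 C=50 D=43 E=45] open={R2,R3,R7,R8,R9}
Step 14: reserve R10 B 1 -> on_hand[A=40 B=20 C=50 D=49 E=52] avail[A=35 B=19 C=50 D=43 E=45] open={R10,R2,R3,R7,R8,R9}

Answer: A: 35
B: 19
C: 50
D: 43
E: 45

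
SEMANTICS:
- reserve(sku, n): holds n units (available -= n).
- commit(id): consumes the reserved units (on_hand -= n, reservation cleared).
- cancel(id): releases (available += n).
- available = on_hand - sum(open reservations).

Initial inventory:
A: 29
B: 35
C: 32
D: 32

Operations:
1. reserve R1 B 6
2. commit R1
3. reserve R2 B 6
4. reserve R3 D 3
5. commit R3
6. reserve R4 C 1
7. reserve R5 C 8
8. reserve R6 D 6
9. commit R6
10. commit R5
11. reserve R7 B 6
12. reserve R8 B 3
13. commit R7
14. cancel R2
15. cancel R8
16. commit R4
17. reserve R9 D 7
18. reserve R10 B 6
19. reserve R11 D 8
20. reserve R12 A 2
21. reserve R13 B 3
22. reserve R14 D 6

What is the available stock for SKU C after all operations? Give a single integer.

Step 1: reserve R1 B 6 -> on_hand[A=29 B=35 C=32 D=32] avail[A=29 B=29 C=32 D=32] open={R1}
Step 2: commit R1 -> on_hand[A=29 B=29 C=32 D=32] avail[A=29 B=29 C=32 D=32] open={}
Step 3: reserve R2 B 6 -> on_hand[A=29 B=29 C=32 D=32] avail[A=29 B=23 C=32 D=32] open={R2}
Step 4: reserve R3 D 3 -> on_hand[A=29 B=29 C=32 D=32] avail[A=29 B=23 C=32 D=29] open={R2,R3}
Step 5: commit R3 -> on_hand[A=29 B=29 C=32 D=29] avail[A=29 B=23 C=32 D=29] open={R2}
Step 6: reserve R4 C 1 -> on_hand[A=29 B=29 C=32 D=29] avail[A=29 B=23 C=31 D=29] open={R2,R4}
Step 7: reserve R5 C 8 -> on_hand[A=29 B=29 C=32 D=29] avail[A=29 B=23 C=23 D=29] open={R2,R4,R5}
Step 8: reserve R6 D 6 -> on_hand[A=29 B=29 C=32 D=29] avail[A=29 B=23 C=23 D=23] open={R2,R4,R5,R6}
Step 9: commit R6 -> on_hand[A=29 B=29 C=32 D=23] avail[A=29 B=23 C=23 D=23] open={R2,R4,R5}
Step 10: commit R5 -> on_hand[A=29 B=29 C=24 D=23] avail[A=29 B=23 C=23 D=23] open={R2,R4}
Step 11: reserve R7 B 6 -> on_hand[A=29 B=29 C=24 D=23] avail[A=29 B=17 C=23 D=23] open={R2,R4,R7}
Step 12: reserve R8 B 3 -> on_hand[A=29 B=29 C=24 D=23] avail[A=29 B=14 C=23 D=23] open={R2,R4,R7,R8}
Step 13: commit R7 -> on_hand[A=29 B=23 C=24 D=23] avail[A=29 B=14 C=23 D=23] open={R2,R4,R8}
Step 14: cancel R2 -> on_hand[A=29 B=23 C=24 D=23] avail[A=29 B=20 C=23 D=23] open={R4,R8}
Step 15: cancel R8 -> on_hand[A=29 B=23 C=24 D=23] avail[A=29 B=23 C=23 D=23] open={R4}
Step 16: commit R4 -> on_hand[A=29 B=23 C=23 D=23] avail[A=29 B=23 C=23 D=23] open={}
Step 17: reserve R9 D 7 -> on_hand[A=29 B=23 C=23 D=23] avail[A=29 B=23 C=23 D=16] open={R9}
Step 18: reserve R10 B 6 -> on_hand[A=29 B=23 C=23 D=23] avail[A=29 B=17 C=23 D=16] open={R10,R9}
Step 19: reserve R11 D 8 -> on_hand[A=29 B=23 C=23 D=23] avail[A=29 B=17 C=23 D=8] open={R10,R11,R9}
Step 20: reserve R12 A 2 -> on_hand[A=29 B=23 C=23 D=23] avail[A=27 B=17 C=23 D=8] open={R10,R11,R12,R9}
Step 21: reserve R13 B 3 -> on_hand[A=29 B=23 C=23 D=23] avail[A=27 B=14 C=23 D=8] open={R10,R11,R12,R13,R9}
Step 22: reserve R14 D 6 -> on_hand[A=29 B=23 C=23 D=23] avail[A=27 B=14 C=23 D=2] open={R10,R11,R12,R13,R14,R9}
Final available[C] = 23

Answer: 23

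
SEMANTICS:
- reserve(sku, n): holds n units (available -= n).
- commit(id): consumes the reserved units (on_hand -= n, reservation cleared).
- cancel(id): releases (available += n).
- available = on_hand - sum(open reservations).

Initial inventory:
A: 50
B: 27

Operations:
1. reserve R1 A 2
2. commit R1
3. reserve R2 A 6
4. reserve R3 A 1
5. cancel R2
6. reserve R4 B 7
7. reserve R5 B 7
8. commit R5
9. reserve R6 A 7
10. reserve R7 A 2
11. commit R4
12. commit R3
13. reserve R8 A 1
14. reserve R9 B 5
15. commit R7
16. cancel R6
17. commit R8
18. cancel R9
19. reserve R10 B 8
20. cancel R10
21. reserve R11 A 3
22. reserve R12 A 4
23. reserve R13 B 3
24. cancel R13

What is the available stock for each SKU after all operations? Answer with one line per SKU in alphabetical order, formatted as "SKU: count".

Step 1: reserve R1 A 2 -> on_hand[A=50 B=27] avail[A=48 B=27] open={R1}
Step 2: commit R1 -> on_hand[A=48 B=27] avail[A=48 B=27] open={}
Step 3: reserve R2 A 6 -> on_hand[A=48 B=27] avail[A=42 B=27] open={R2}
Step 4: reserve R3 A 1 -> on_hand[A=48 B=27] avail[A=41 B=27] open={R2,R3}
Step 5: cancel R2 -> on_hand[A=48 B=27] avail[A=47 B=27] open={R3}
Step 6: reserve R4 B 7 -> on_hand[A=48 B=27] avail[A=47 B=20] open={R3,R4}
Step 7: reserve R5 B 7 -> on_hand[A=48 B=27] avail[A=47 B=13] open={R3,R4,R5}
Step 8: commit R5 -> on_hand[A=48 B=20] avail[A=47 B=13] open={R3,R4}
Step 9: reserve R6 A 7 -> on_hand[A=48 B=20] avail[A=40 B=13] open={R3,R4,R6}
Step 10: reserve R7 A 2 -> on_hand[A=48 B=20] avail[A=38 B=13] open={R3,R4,R6,R7}
Step 11: commit R4 -> on_hand[A=48 B=13] avail[A=38 B=13] open={R3,R6,R7}
Step 12: commit R3 -> on_hand[A=47 B=13] avail[A=38 B=13] open={R6,R7}
Step 13: reserve R8 A 1 -> on_hand[A=47 B=13] avail[A=37 B=13] open={R6,R7,R8}
Step 14: reserve R9 B 5 -> on_hand[A=47 B=13] avail[A=37 B=8] open={R6,R7,R8,R9}
Step 15: commit R7 -> on_hand[A=45 B=13] avail[A=37 B=8] open={R6,R8,R9}
Step 16: cancel R6 -> on_hand[A=45 B=13] avail[A=44 B=8] open={R8,R9}
Step 17: commit R8 -> on_hand[A=44 B=13] avail[A=44 B=8] open={R9}
Step 18: cancel R9 -> on_hand[A=44 B=13] avail[A=44 B=13] open={}
Step 19: reserve R10 B 8 -> on_hand[A=44 B=13] avail[A=44 B=5] open={R10}
Step 20: cancel R10 -> on_hand[A=44 B=13] avail[A=44 B=13] open={}
Step 21: reserve R11 A 3 -> on_hand[A=44 B=13] avail[A=41 B=13] open={R11}
Step 22: reserve R12 A 4 -> on_hand[A=44 B=13] avail[A=37 B=13] open={R11,R12}
Step 23: reserve R13 B 3 -> on_hand[A=44 B=13] avail[A=37 B=10] open={R11,R12,R13}
Step 24: cancel R13 -> on_hand[A=44 B=13] avail[A=37 B=13] open={R11,R12}

Answer: A: 37
B: 13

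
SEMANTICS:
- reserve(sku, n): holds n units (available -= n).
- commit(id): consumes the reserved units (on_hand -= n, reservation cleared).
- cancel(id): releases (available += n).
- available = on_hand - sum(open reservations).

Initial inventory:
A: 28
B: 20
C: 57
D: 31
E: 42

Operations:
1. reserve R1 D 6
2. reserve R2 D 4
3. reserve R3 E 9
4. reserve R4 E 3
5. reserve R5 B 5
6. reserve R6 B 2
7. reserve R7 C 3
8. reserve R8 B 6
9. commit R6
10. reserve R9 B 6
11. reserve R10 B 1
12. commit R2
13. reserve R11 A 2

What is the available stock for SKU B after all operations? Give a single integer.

Step 1: reserve R1 D 6 -> on_hand[A=28 B=20 C=57 D=31 E=42] avail[A=28 B=20 C=57 D=25 E=42] open={R1}
Step 2: reserve R2 D 4 -> on_hand[A=28 B=20 C=57 D=31 E=42] avail[A=28 B=20 C=57 D=21 E=42] open={R1,R2}
Step 3: reserve R3 E 9 -> on_hand[A=28 B=20 C=57 D=31 E=42] avail[A=28 B=20 C=57 D=21 E=33] open={R1,R2,R3}
Step 4: reserve R4 E 3 -> on_hand[A=28 B=20 C=57 D=31 E=42] avail[A=28 B=20 C=57 D=21 E=30] open={R1,R2,R3,R4}
Step 5: reserve R5 B 5 -> on_hand[A=28 B=20 C=57 D=31 E=42] avail[A=28 B=15 C=57 D=21 E=30] open={R1,R2,R3,R4,R5}
Step 6: reserve R6 B 2 -> on_hand[A=28 B=20 C=57 D=31 E=42] avail[A=28 B=13 C=57 D=21 E=30] open={R1,R2,R3,R4,R5,R6}
Step 7: reserve R7 C 3 -> on_hand[A=28 B=20 C=57 D=31 E=42] avail[A=28 B=13 C=54 D=21 E=30] open={R1,R2,R3,R4,R5,R6,R7}
Step 8: reserve R8 B 6 -> on_hand[A=28 B=20 C=57 D=31 E=42] avail[A=28 B=7 C=54 D=21 E=30] open={R1,R2,R3,R4,R5,R6,R7,R8}
Step 9: commit R6 -> on_hand[A=28 B=18 C=57 D=31 E=42] avail[A=28 B=7 C=54 D=21 E=30] open={R1,R2,R3,R4,R5,R7,R8}
Step 10: reserve R9 B 6 -> on_hand[A=28 B=18 C=57 D=31 E=42] avail[A=28 B=1 C=54 D=21 E=30] open={R1,R2,R3,R4,R5,R7,R8,R9}
Step 11: reserve R10 B 1 -> on_hand[A=28 B=18 C=57 D=31 E=42] avail[A=28 B=0 C=54 D=21 E=30] open={R1,R10,R2,R3,R4,R5,R7,R8,R9}
Step 12: commit R2 -> on_hand[A=28 B=18 C=57 D=27 E=42] avail[A=28 B=0 C=54 D=21 E=30] open={R1,R10,R3,R4,R5,R7,R8,R9}
Step 13: reserve R11 A 2 -> on_hand[A=28 B=18 C=57 D=27 E=42] avail[A=26 B=0 C=54 D=21 E=30] open={R1,R10,R11,R3,R4,R5,R7,R8,R9}
Final available[B] = 0

Answer: 0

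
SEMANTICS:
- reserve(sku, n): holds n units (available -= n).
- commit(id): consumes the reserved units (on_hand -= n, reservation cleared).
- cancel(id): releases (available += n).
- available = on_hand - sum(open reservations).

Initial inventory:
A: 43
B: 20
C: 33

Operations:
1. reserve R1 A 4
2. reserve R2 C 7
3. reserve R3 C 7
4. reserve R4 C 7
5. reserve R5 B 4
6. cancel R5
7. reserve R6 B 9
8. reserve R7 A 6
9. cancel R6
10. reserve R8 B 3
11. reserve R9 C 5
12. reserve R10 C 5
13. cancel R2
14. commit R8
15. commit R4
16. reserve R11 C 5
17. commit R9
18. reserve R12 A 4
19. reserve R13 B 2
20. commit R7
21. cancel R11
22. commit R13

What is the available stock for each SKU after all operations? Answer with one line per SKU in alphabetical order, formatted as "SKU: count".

Step 1: reserve R1 A 4 -> on_hand[A=43 B=20 C=33] avail[A=39 B=20 C=33] open={R1}
Step 2: reserve R2 C 7 -> on_hand[A=43 B=20 C=33] avail[A=39 B=20 C=26] open={R1,R2}
Step 3: reserve R3 C 7 -> on_hand[A=43 B=20 C=33] avail[A=39 B=20 C=19] open={R1,R2,R3}
Step 4: reserve R4 C 7 -> on_hand[A=43 B=20 C=33] avail[A=39 B=20 C=12] open={R1,R2,R3,R4}
Step 5: reserve R5 B 4 -> on_hand[A=43 B=20 C=33] avail[A=39 B=16 C=12] open={R1,R2,R3,R4,R5}
Step 6: cancel R5 -> on_hand[A=43 B=20 C=33] avail[A=39 B=20 C=12] open={R1,R2,R3,R4}
Step 7: reserve R6 B 9 -> on_hand[A=43 B=20 C=33] avail[A=39 B=11 C=12] open={R1,R2,R3,R4,R6}
Step 8: reserve R7 A 6 -> on_hand[A=43 B=20 C=33] avail[A=33 B=11 C=12] open={R1,R2,R3,R4,R6,R7}
Step 9: cancel R6 -> on_hand[A=43 B=20 C=33] avail[A=33 B=20 C=12] open={R1,R2,R3,R4,R7}
Step 10: reserve R8 B 3 -> on_hand[A=43 B=20 C=33] avail[A=33 B=17 C=12] open={R1,R2,R3,R4,R7,R8}
Step 11: reserve R9 C 5 -> on_hand[A=43 B=20 C=33] avail[A=33 B=17 C=7] open={R1,R2,R3,R4,R7,R8,R9}
Step 12: reserve R10 C 5 -> on_hand[A=43 B=20 C=33] avail[A=33 B=17 C=2] open={R1,R10,R2,R3,R4,R7,R8,R9}
Step 13: cancel R2 -> on_hand[A=43 B=20 C=33] avail[A=33 B=17 C=9] open={R1,R10,R3,R4,R7,R8,R9}
Step 14: commit R8 -> on_hand[A=43 B=17 C=33] avail[A=33 B=17 C=9] open={R1,R10,R3,R4,R7,R9}
Step 15: commit R4 -> on_hand[A=43 B=17 C=26] avail[A=33 B=17 C=9] open={R1,R10,R3,R7,R9}
Step 16: reserve R11 C 5 -> on_hand[A=43 B=17 C=26] avail[A=33 B=17 C=4] open={R1,R10,R11,R3,R7,R9}
Step 17: commit R9 -> on_hand[A=43 B=17 C=21] avail[A=33 B=17 C=4] open={R1,R10,R11,R3,R7}
Step 18: reserve R12 A 4 -> on_hand[A=43 B=17 C=21] avail[A=29 B=17 C=4] open={R1,R10,R11,R12,R3,R7}
Step 19: reserve R13 B 2 -> on_hand[A=43 B=17 C=21] avail[A=29 B=15 C=4] open={R1,R10,R11,R12,R13,R3,R7}
Step 20: commit R7 -> on_hand[A=37 B=17 C=21] avail[A=29 B=15 C=4] open={R1,R10,R11,R12,R13,R3}
Step 21: cancel R11 -> on_hand[A=37 B=17 C=21] avail[A=29 B=15 C=9] open={R1,R10,R12,R13,R3}
Step 22: commit R13 -> on_hand[A=37 B=15 C=21] avail[A=29 B=15 C=9] open={R1,R10,R12,R3}

Answer: A: 29
B: 15
C: 9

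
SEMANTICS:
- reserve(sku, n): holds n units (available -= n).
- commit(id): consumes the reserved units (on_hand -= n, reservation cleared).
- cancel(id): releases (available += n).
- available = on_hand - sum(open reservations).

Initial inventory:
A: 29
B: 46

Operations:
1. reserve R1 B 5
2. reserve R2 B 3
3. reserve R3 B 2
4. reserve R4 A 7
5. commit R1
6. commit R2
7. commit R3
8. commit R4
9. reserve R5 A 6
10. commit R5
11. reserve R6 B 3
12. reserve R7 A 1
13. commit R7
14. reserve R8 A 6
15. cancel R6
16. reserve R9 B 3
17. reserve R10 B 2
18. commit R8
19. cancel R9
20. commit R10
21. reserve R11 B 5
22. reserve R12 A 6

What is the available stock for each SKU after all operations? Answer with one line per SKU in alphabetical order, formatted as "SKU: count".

Answer: A: 3
B: 29

Derivation:
Step 1: reserve R1 B 5 -> on_hand[A=29 B=46] avail[A=29 B=41] open={R1}
Step 2: reserve R2 B 3 -> on_hand[A=29 B=46] avail[A=29 B=38] open={R1,R2}
Step 3: reserve R3 B 2 -> on_hand[A=29 B=46] avail[A=29 B=36] open={R1,R2,R3}
Step 4: reserve R4 A 7 -> on_hand[A=29 B=46] avail[A=22 B=36] open={R1,R2,R3,R4}
Step 5: commit R1 -> on_hand[A=29 B=41] avail[A=22 B=36] open={R2,R3,R4}
Step 6: commit R2 -> on_hand[A=29 B=38] avail[A=22 B=36] open={R3,R4}
Step 7: commit R3 -> on_hand[A=29 B=36] avail[A=22 B=36] open={R4}
Step 8: commit R4 -> on_hand[A=22 B=36] avail[A=22 B=36] open={}
Step 9: reserve R5 A 6 -> on_hand[A=22 B=36] avail[A=16 B=36] open={R5}
Step 10: commit R5 -> on_hand[A=16 B=36] avail[A=16 B=36] open={}
Step 11: reserve R6 B 3 -> on_hand[A=16 B=36] avail[A=16 B=33] open={R6}
Step 12: reserve R7 A 1 -> on_hand[A=16 B=36] avail[A=15 B=33] open={R6,R7}
Step 13: commit R7 -> on_hand[A=15 B=36] avail[A=15 B=33] open={R6}
Step 14: reserve R8 A 6 -> on_hand[A=15 B=36] avail[A=9 B=33] open={R6,R8}
Step 15: cancel R6 -> on_hand[A=15 B=36] avail[A=9 B=36] open={R8}
Step 16: reserve R9 B 3 -> on_hand[A=15 B=36] avail[A=9 B=33] open={R8,R9}
Step 17: reserve R10 B 2 -> on_hand[A=15 B=36] avail[A=9 B=31] open={R10,R8,R9}
Step 18: commit R8 -> on_hand[A=9 B=36] avail[A=9 B=31] open={R10,R9}
Step 19: cancel R9 -> on_hand[A=9 B=36] avail[A=9 B=34] open={R10}
Step 20: commit R10 -> on_hand[A=9 B=34] avail[A=9 B=34] open={}
Step 21: reserve R11 B 5 -> on_hand[A=9 B=34] avail[A=9 B=29] open={R11}
Step 22: reserve R12 A 6 -> on_hand[A=9 B=34] avail[A=3 B=29] open={R11,R12}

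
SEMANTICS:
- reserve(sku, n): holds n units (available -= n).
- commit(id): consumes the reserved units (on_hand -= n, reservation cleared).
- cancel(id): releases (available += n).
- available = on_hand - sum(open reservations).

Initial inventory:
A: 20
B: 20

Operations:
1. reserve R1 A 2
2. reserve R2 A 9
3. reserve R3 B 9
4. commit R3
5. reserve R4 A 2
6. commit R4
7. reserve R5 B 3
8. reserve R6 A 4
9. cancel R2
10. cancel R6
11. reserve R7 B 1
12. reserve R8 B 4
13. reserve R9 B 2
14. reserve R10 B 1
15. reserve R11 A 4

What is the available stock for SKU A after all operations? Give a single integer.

Step 1: reserve R1 A 2 -> on_hand[A=20 B=20] avail[A=18 B=20] open={R1}
Step 2: reserve R2 A 9 -> on_hand[A=20 B=20] avail[A=9 B=20] open={R1,R2}
Step 3: reserve R3 B 9 -> on_hand[A=20 B=20] avail[A=9 B=11] open={R1,R2,R3}
Step 4: commit R3 -> on_hand[A=20 B=11] avail[A=9 B=11] open={R1,R2}
Step 5: reserve R4 A 2 -> on_hand[A=20 B=11] avail[A=7 B=11] open={R1,R2,R4}
Step 6: commit R4 -> on_hand[A=18 B=11] avail[A=7 B=11] open={R1,R2}
Step 7: reserve R5 B 3 -> on_hand[A=18 B=11] avail[A=7 B=8] open={R1,R2,R5}
Step 8: reserve R6 A 4 -> on_hand[A=18 B=11] avail[A=3 B=8] open={R1,R2,R5,R6}
Step 9: cancel R2 -> on_hand[A=18 B=11] avail[A=12 B=8] open={R1,R5,R6}
Step 10: cancel R6 -> on_hand[A=18 B=11] avail[A=16 B=8] open={R1,R5}
Step 11: reserve R7 B 1 -> on_hand[A=18 B=11] avail[A=16 B=7] open={R1,R5,R7}
Step 12: reserve R8 B 4 -> on_hand[A=18 B=11] avail[A=16 B=3] open={R1,R5,R7,R8}
Step 13: reserve R9 B 2 -> on_hand[A=18 B=11] avail[A=16 B=1] open={R1,R5,R7,R8,R9}
Step 14: reserve R10 B 1 -> on_hand[A=18 B=11] avail[A=16 B=0] open={R1,R10,R5,R7,R8,R9}
Step 15: reserve R11 A 4 -> on_hand[A=18 B=11] avail[A=12 B=0] open={R1,R10,R11,R5,R7,R8,R9}
Final available[A] = 12

Answer: 12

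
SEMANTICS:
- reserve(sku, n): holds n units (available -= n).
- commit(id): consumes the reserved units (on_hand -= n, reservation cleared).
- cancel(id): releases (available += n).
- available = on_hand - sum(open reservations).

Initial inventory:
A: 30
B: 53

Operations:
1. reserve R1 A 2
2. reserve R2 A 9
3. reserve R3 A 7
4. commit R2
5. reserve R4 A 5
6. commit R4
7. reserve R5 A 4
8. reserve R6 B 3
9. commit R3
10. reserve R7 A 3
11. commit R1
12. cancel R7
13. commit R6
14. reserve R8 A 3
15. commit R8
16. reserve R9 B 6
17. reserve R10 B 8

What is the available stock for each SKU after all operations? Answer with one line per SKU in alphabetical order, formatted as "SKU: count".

Step 1: reserve R1 A 2 -> on_hand[A=30 B=53] avail[A=28 B=53] open={R1}
Step 2: reserve R2 A 9 -> on_hand[A=30 B=53] avail[A=19 B=53] open={R1,R2}
Step 3: reserve R3 A 7 -> on_hand[A=30 B=53] avail[A=12 B=53] open={R1,R2,R3}
Step 4: commit R2 -> on_hand[A=21 B=53] avail[A=12 B=53] open={R1,R3}
Step 5: reserve R4 A 5 -> on_hand[A=21 B=53] avail[A=7 B=53] open={R1,R3,R4}
Step 6: commit R4 -> on_hand[A=16 B=53] avail[A=7 B=53] open={R1,R3}
Step 7: reserve R5 A 4 -> on_hand[A=16 B=53] avail[A=3 B=53] open={R1,R3,R5}
Step 8: reserve R6 B 3 -> on_hand[A=16 B=53] avail[A=3 B=50] open={R1,R3,R5,R6}
Step 9: commit R3 -> on_hand[A=9 B=53] avail[A=3 B=50] open={R1,R5,R6}
Step 10: reserve R7 A 3 -> on_hand[A=9 B=53] avail[A=0 B=50] open={R1,R5,R6,R7}
Step 11: commit R1 -> on_hand[A=7 B=53] avail[A=0 B=50] open={R5,R6,R7}
Step 12: cancel R7 -> on_hand[A=7 B=53] avail[A=3 B=50] open={R5,R6}
Step 13: commit R6 -> on_hand[A=7 B=50] avail[A=3 B=50] open={R5}
Step 14: reserve R8 A 3 -> on_hand[A=7 B=50] avail[A=0 B=50] open={R5,R8}
Step 15: commit R8 -> on_hand[A=4 B=50] avail[A=0 B=50] open={R5}
Step 16: reserve R9 B 6 -> on_hand[A=4 B=50] avail[A=0 B=44] open={R5,R9}
Step 17: reserve R10 B 8 -> on_hand[A=4 B=50] avail[A=0 B=36] open={R10,R5,R9}

Answer: A: 0
B: 36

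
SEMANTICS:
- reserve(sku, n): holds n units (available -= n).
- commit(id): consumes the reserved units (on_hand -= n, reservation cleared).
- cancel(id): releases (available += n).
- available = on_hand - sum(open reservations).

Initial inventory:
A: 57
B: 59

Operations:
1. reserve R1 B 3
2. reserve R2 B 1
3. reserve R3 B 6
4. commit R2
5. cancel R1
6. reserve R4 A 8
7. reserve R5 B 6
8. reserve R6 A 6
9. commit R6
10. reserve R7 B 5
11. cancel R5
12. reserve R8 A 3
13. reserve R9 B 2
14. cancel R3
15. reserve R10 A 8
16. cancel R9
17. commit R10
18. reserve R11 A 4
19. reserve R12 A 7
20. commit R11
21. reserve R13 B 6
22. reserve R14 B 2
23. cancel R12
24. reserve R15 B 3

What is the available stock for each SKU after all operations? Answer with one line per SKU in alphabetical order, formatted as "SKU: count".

Answer: A: 28
B: 42

Derivation:
Step 1: reserve R1 B 3 -> on_hand[A=57 B=59] avail[A=57 B=56] open={R1}
Step 2: reserve R2 B 1 -> on_hand[A=57 B=59] avail[A=57 B=55] open={R1,R2}
Step 3: reserve R3 B 6 -> on_hand[A=57 B=59] avail[A=57 B=49] open={R1,R2,R3}
Step 4: commit R2 -> on_hand[A=57 B=58] avail[A=57 B=49] open={R1,R3}
Step 5: cancel R1 -> on_hand[A=57 B=58] avail[A=57 B=52] open={R3}
Step 6: reserve R4 A 8 -> on_hand[A=57 B=58] avail[A=49 B=52] open={R3,R4}
Step 7: reserve R5 B 6 -> on_hand[A=57 B=58] avail[A=49 B=46] open={R3,R4,R5}
Step 8: reserve R6 A 6 -> on_hand[A=57 B=58] avail[A=43 B=46] open={R3,R4,R5,R6}
Step 9: commit R6 -> on_hand[A=51 B=58] avail[A=43 B=46] open={R3,R4,R5}
Step 10: reserve R7 B 5 -> on_hand[A=51 B=58] avail[A=43 B=41] open={R3,R4,R5,R7}
Step 11: cancel R5 -> on_hand[A=51 B=58] avail[A=43 B=47] open={R3,R4,R7}
Step 12: reserve R8 A 3 -> on_hand[A=51 B=58] avail[A=40 B=47] open={R3,R4,R7,R8}
Step 13: reserve R9 B 2 -> on_hand[A=51 B=58] avail[A=40 B=45] open={R3,R4,R7,R8,R9}
Step 14: cancel R3 -> on_hand[A=51 B=58] avail[A=40 B=51] open={R4,R7,R8,R9}
Step 15: reserve R10 A 8 -> on_hand[A=51 B=58] avail[A=32 B=51] open={R10,R4,R7,R8,R9}
Step 16: cancel R9 -> on_hand[A=51 B=58] avail[A=32 B=53] open={R10,R4,R7,R8}
Step 17: commit R10 -> on_hand[A=43 B=58] avail[A=32 B=53] open={R4,R7,R8}
Step 18: reserve R11 A 4 -> on_hand[A=43 B=58] avail[A=28 B=53] open={R11,R4,R7,R8}
Step 19: reserve R12 A 7 -> on_hand[A=43 B=58] avail[A=21 B=53] open={R11,R12,R4,R7,R8}
Step 20: commit R11 -> on_hand[A=39 B=58] avail[A=21 B=53] open={R12,R4,R7,R8}
Step 21: reserve R13 B 6 -> on_hand[A=39 B=58] avail[A=21 B=47] open={R12,R13,R4,R7,R8}
Step 22: reserve R14 B 2 -> on_hand[A=39 B=58] avail[A=21 B=45] open={R12,R13,R14,R4,R7,R8}
Step 23: cancel R12 -> on_hand[A=39 B=58] avail[A=28 B=45] open={R13,R14,R4,R7,R8}
Step 24: reserve R15 B 3 -> on_hand[A=39 B=58] avail[A=28 B=42] open={R13,R14,R15,R4,R7,R8}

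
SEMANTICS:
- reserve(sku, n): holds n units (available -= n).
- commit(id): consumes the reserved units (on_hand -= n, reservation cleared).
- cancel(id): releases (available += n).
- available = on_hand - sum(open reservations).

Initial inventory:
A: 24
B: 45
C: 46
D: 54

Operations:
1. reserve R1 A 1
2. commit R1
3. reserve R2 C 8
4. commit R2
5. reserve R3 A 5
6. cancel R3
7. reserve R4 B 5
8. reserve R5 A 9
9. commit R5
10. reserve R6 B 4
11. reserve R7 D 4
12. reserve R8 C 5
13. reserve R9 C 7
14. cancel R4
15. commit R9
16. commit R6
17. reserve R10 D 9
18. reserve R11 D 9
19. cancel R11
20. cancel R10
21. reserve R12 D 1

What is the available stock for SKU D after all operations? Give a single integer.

Answer: 49

Derivation:
Step 1: reserve R1 A 1 -> on_hand[A=24 B=45 C=46 D=54] avail[A=23 B=45 C=46 D=54] open={R1}
Step 2: commit R1 -> on_hand[A=23 B=45 C=46 D=54] avail[A=23 B=45 C=46 D=54] open={}
Step 3: reserve R2 C 8 -> on_hand[A=23 B=45 C=46 D=54] avail[A=23 B=45 C=38 D=54] open={R2}
Step 4: commit R2 -> on_hand[A=23 B=45 C=38 D=54] avail[A=23 B=45 C=38 D=54] open={}
Step 5: reserve R3 A 5 -> on_hand[A=23 B=45 C=38 D=54] avail[A=18 B=45 C=38 D=54] open={R3}
Step 6: cancel R3 -> on_hand[A=23 B=45 C=38 D=54] avail[A=23 B=45 C=38 D=54] open={}
Step 7: reserve R4 B 5 -> on_hand[A=23 B=45 C=38 D=54] avail[A=23 B=40 C=38 D=54] open={R4}
Step 8: reserve R5 A 9 -> on_hand[A=23 B=45 C=38 D=54] avail[A=14 B=40 C=38 D=54] open={R4,R5}
Step 9: commit R5 -> on_hand[A=14 B=45 C=38 D=54] avail[A=14 B=40 C=38 D=54] open={R4}
Step 10: reserve R6 B 4 -> on_hand[A=14 B=45 C=38 D=54] avail[A=14 B=36 C=38 D=54] open={R4,R6}
Step 11: reserve R7 D 4 -> on_hand[A=14 B=45 C=38 D=54] avail[A=14 B=36 C=38 D=50] open={R4,R6,R7}
Step 12: reserve R8 C 5 -> on_hand[A=14 B=45 C=38 D=54] avail[A=14 B=36 C=33 D=50] open={R4,R6,R7,R8}
Step 13: reserve R9 C 7 -> on_hand[A=14 B=45 C=38 D=54] avail[A=14 B=36 C=26 D=50] open={R4,R6,R7,R8,R9}
Step 14: cancel R4 -> on_hand[A=14 B=45 C=38 D=54] avail[A=14 B=41 C=26 D=50] open={R6,R7,R8,R9}
Step 15: commit R9 -> on_hand[A=14 B=45 C=31 D=54] avail[A=14 B=41 C=26 D=50] open={R6,R7,R8}
Step 16: commit R6 -> on_hand[A=14 B=41 C=31 D=54] avail[A=14 B=41 C=26 D=50] open={R7,R8}
Step 17: reserve R10 D 9 -> on_hand[A=14 B=41 C=31 D=54] avail[A=14 B=41 C=26 D=41] open={R10,R7,R8}
Step 18: reserve R11 D 9 -> on_hand[A=14 B=41 C=31 D=54] avail[A=14 B=41 C=26 D=32] open={R10,R11,R7,R8}
Step 19: cancel R11 -> on_hand[A=14 B=41 C=31 D=54] avail[A=14 B=41 C=26 D=41] open={R10,R7,R8}
Step 20: cancel R10 -> on_hand[A=14 B=41 C=31 D=54] avail[A=14 B=41 C=26 D=50] open={R7,R8}
Step 21: reserve R12 D 1 -> on_hand[A=14 B=41 C=31 D=54] avail[A=14 B=41 C=26 D=49] open={R12,R7,R8}
Final available[D] = 49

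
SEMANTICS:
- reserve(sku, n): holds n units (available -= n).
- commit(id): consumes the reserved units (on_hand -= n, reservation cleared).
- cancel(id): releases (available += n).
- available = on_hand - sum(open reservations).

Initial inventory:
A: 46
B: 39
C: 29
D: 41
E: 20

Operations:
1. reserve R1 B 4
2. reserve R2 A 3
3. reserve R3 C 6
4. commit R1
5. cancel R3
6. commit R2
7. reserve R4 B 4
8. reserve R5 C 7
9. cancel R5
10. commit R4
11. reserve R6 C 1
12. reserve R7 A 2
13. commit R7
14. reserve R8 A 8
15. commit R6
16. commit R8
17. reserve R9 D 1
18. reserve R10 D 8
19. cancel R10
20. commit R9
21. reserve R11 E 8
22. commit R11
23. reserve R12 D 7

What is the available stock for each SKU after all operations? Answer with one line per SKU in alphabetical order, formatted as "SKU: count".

Answer: A: 33
B: 31
C: 28
D: 33
E: 12

Derivation:
Step 1: reserve R1 B 4 -> on_hand[A=46 B=39 C=29 D=41 E=20] avail[A=46 B=35 C=29 D=41 E=20] open={R1}
Step 2: reserve R2 A 3 -> on_hand[A=46 B=39 C=29 D=41 E=20] avail[A=43 B=35 C=29 D=41 E=20] open={R1,R2}
Step 3: reserve R3 C 6 -> on_hand[A=46 B=39 C=29 D=41 E=20] avail[A=43 B=35 C=23 D=41 E=20] open={R1,R2,R3}
Step 4: commit R1 -> on_hand[A=46 B=35 C=29 D=41 E=20] avail[A=43 B=35 C=23 D=41 E=20] open={R2,R3}
Step 5: cancel R3 -> on_hand[A=46 B=35 C=29 D=41 E=20] avail[A=43 B=35 C=29 D=41 E=20] open={R2}
Step 6: commit R2 -> on_hand[A=43 B=35 C=29 D=41 E=20] avail[A=43 B=35 C=29 D=41 E=20] open={}
Step 7: reserve R4 B 4 -> on_hand[A=43 B=35 C=29 D=41 E=20] avail[A=43 B=31 C=29 D=41 E=20] open={R4}
Step 8: reserve R5 C 7 -> on_hand[A=43 B=35 C=29 D=41 E=20] avail[A=43 B=31 C=22 D=41 E=20] open={R4,R5}
Step 9: cancel R5 -> on_hand[A=43 B=35 C=29 D=41 E=20] avail[A=43 B=31 C=29 D=41 E=20] open={R4}
Step 10: commit R4 -> on_hand[A=43 B=31 C=29 D=41 E=20] avail[A=43 B=31 C=29 D=41 E=20] open={}
Step 11: reserve R6 C 1 -> on_hand[A=43 B=31 C=29 D=41 E=20] avail[A=43 B=31 C=28 D=41 E=20] open={R6}
Step 12: reserve R7 A 2 -> on_hand[A=43 B=31 C=29 D=41 E=20] avail[A=41 B=31 C=28 D=41 E=20] open={R6,R7}
Step 13: commit R7 -> on_hand[A=41 B=31 C=29 D=41 E=20] avail[A=41 B=31 C=28 D=41 E=20] open={R6}
Step 14: reserve R8 A 8 -> on_hand[A=41 B=31 C=29 D=41 E=20] avail[A=33 B=31 C=28 D=41 E=20] open={R6,R8}
Step 15: commit R6 -> on_hand[A=41 B=31 C=28 D=41 E=20] avail[A=33 B=31 C=28 D=41 E=20] open={R8}
Step 16: commit R8 -> on_hand[A=33 B=31 C=28 D=41 E=20] avail[A=33 B=31 C=28 D=41 E=20] open={}
Step 17: reserve R9 D 1 -> on_hand[A=33 B=31 C=28 D=41 E=20] avail[A=33 B=31 C=28 D=40 E=20] open={R9}
Step 18: reserve R10 D 8 -> on_hand[A=33 B=31 C=28 D=41 E=20] avail[A=33 B=31 C=28 D=32 E=20] open={R10,R9}
Step 19: cancel R10 -> on_hand[A=33 B=31 C=28 D=41 E=20] avail[A=33 B=31 C=28 D=40 E=20] open={R9}
Step 20: commit R9 -> on_hand[A=33 B=31 C=28 D=40 E=20] avail[A=33 B=31 C=28 D=40 E=20] open={}
Step 21: reserve R11 E 8 -> on_hand[A=33 B=31 C=28 D=40 E=20] avail[A=33 B=31 C=28 D=40 E=12] open={R11}
Step 22: commit R11 -> on_hand[A=33 B=31 C=28 D=40 E=12] avail[A=33 B=31 C=28 D=40 E=12] open={}
Step 23: reserve R12 D 7 -> on_hand[A=33 B=31 C=28 D=40 E=12] avail[A=33 B=31 C=28 D=33 E=12] open={R12}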